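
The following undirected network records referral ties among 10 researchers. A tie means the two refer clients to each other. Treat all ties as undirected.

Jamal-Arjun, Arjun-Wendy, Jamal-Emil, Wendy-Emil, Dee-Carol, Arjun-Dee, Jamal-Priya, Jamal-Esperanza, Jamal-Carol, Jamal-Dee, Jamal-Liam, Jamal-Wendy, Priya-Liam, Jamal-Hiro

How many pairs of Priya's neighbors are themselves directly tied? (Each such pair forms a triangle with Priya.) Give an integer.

1

Priya's neighbors: Jamal and Liam.
Neighbor pairs that are themselves tied: Priya–Jamal–Liam. Each forms one triangle with Priya, for 1 in total.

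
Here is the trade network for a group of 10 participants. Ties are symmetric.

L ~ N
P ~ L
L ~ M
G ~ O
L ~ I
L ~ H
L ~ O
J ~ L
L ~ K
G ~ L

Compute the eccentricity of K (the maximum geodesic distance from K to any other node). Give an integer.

Distances from K: G:2, H:2, I:2, J:2, L:1, M:2, N:2, O:2, P:2.
The largest is 2 (to G, O, P, H, N, J, M, and I), so the eccentricity of K is 2.

2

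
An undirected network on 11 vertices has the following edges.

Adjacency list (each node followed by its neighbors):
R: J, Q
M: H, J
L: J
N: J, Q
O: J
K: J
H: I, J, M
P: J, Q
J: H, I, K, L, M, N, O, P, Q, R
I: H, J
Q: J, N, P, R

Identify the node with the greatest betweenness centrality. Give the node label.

J

Unnormalized betweenness of each node: H:1/2, I:0, J:38, K:0, L:0, M:0, N:0, O:0, P:0, Q:3/2, R:0.
J has the largest value, 38, making it the main broker — the node through which the most shortest paths run.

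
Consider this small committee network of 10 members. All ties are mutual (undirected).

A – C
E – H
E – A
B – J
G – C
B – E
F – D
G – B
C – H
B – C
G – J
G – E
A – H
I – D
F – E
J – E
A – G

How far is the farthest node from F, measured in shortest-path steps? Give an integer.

3

Distances from F: A:2, B:2, C:3, D:1, E:1, G:2, H:2, I:2, J:2.
The largest is 3 (to C), so the eccentricity of F is 3.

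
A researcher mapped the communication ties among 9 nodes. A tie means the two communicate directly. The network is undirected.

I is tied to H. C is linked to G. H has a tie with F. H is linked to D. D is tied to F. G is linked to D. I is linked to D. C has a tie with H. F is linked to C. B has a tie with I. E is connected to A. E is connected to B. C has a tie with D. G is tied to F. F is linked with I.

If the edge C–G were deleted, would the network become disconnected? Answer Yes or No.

Even without that edge, C still reaches G via C – D – G, so the network stays connected. Not a bridge.

No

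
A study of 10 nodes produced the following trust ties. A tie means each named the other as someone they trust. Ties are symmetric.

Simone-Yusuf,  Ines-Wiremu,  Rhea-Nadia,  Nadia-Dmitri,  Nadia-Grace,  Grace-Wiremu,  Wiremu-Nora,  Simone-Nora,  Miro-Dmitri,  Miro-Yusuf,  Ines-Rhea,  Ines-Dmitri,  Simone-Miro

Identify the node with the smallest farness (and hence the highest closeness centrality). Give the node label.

Farness (sum of distances to all others) for each node — Dmitri:16, Grace:20, Ines:17, Miro:18, Nadia:18, Nora:19, Rhea:22, Simone:20, Wiremu:17, Yusuf:23.
The smallest farness is 16, for Dmitri, so Dmitri has the highest closeness.

Dmitri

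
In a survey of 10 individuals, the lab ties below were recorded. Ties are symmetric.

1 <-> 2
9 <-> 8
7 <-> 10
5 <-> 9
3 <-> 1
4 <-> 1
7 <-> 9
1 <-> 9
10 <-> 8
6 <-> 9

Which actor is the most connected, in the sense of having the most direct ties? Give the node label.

Degrees — 1:4, 2:1, 3:1, 4:1, 5:1, 6:1, 7:2, 8:2, 9:5, 10:2.
The maximum is 5, attained only by 9.

9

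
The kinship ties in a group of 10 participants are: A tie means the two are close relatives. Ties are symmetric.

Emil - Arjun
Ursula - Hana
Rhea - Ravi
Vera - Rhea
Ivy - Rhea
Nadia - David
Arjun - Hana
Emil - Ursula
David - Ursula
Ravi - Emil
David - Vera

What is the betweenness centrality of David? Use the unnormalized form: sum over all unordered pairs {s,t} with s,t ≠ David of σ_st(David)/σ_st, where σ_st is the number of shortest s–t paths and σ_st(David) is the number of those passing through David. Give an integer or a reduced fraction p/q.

Pairs whose geodesics pass through David — Ursula–Rhea: 1/2; Ursula–Vera: 1; Ursula–Nadia: 1; Ursula–Ivy: 1/2; Rhea–Hana: 1/3; Rhea–Nadia: 1; Emil–Vera: 1/2; Emil–Nadia: 1; Vera–Arjun: 2/3; Vera–Hana: 1; Vera–Nadia: 1; Arjun–Nadia: 2/2; Hana–Nadia: 1; Hana–Ivy: 1/3 … (+2 more pairs).
All other pairs contribute 0.
Summing the contributions gives betweenness(David) = 77/6.

77/6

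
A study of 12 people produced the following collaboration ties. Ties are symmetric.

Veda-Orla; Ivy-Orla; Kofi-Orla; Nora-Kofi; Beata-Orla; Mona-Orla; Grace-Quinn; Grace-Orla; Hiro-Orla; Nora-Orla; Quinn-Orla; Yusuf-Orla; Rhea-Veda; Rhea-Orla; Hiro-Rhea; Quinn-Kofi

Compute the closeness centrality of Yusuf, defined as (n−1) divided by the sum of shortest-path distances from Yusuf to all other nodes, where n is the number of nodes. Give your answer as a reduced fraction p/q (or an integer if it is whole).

Distances from Yusuf: Beata:2, Grace:2, Hiro:2, Ivy:2, Kofi:2, Mona:2, Nora:2, Orla:1, Quinn:2, Rhea:2, Veda:2. Sum = 21.
n = 12, so closeness = 11/21.

11/21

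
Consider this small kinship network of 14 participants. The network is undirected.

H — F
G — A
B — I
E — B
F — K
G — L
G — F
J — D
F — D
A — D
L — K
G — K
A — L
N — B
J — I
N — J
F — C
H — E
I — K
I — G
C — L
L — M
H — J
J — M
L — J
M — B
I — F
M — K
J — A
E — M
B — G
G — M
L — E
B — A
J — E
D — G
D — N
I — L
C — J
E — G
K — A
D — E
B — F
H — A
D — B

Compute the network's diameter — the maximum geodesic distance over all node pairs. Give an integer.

Eccentricity of each node (its greatest distance to any other): A:2, B:2, C:2, D:2, E:2, F:2, G:2, H:2, I:2, J:2, K:3, L:2, M:2, N:3.
The maximum eccentricity is 3, realized for instance by the pair N–K via N – D – F – K. So the diameter is 3.

3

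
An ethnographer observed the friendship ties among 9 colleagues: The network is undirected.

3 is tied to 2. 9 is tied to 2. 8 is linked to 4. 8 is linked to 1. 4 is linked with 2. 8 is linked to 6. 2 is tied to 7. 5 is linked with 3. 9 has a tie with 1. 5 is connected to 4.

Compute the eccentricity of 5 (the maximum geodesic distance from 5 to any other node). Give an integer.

Distances from 5: 1:3, 2:2, 3:1, 4:1, 6:3, 7:3, 8:2, 9:3.
The largest is 3 (to 9, 7, 6, and 1), so the eccentricity of 5 is 3.

3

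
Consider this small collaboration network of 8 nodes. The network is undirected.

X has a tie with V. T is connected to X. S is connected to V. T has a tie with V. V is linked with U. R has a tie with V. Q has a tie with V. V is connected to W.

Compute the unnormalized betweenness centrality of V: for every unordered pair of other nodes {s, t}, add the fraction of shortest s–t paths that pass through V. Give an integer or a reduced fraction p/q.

20

Pairs whose geodesics pass through V — W–R: 1; W–T: 1; W–X: 1; W–S: 1; W–Q: 1; W–U: 1; R–T: 1; R–X: 1; R–S: 1; R–Q: 1; R–U: 1; T–S: 1; T–Q: 1; T–U: 1 … (+6 more pairs).
All other pairs contribute 0.
Summing the contributions gives betweenness(V) = 20.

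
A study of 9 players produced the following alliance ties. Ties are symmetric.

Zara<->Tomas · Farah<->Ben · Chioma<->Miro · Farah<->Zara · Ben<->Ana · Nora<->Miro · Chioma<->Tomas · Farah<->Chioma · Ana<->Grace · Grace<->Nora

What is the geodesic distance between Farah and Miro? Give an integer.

One shortest route is Farah – Chioma – Miro, which uses 2 edges, and Farah and Miro are not directly tied, so nothing shorter exists. So d(Farah,Miro) = 2.

2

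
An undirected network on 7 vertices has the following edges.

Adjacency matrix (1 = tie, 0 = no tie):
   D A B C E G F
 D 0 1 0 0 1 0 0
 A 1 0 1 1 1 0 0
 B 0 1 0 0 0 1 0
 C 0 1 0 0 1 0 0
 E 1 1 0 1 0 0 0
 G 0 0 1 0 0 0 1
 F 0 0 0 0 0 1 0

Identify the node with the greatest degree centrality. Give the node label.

Degrees — A:4, B:2, C:2, D:2, E:3, F:1, G:2.
The maximum is 4, attained only by A.

A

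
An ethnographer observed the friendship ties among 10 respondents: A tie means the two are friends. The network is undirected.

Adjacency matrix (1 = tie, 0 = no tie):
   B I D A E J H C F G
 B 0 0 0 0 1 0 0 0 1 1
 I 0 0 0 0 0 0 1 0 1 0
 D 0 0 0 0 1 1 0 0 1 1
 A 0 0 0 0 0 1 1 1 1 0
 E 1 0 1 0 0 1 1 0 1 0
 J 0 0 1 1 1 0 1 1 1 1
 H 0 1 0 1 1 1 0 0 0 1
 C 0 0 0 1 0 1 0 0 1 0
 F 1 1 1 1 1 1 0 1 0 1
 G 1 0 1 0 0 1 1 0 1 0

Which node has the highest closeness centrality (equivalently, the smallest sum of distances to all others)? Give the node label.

Farness (sum of distances to all others) for each node — A:14, B:15, C:15, D:14, E:13, F:10, G:13, H:13, I:16, J:11.
The smallest farness is 10, for F, so F has the highest closeness.

F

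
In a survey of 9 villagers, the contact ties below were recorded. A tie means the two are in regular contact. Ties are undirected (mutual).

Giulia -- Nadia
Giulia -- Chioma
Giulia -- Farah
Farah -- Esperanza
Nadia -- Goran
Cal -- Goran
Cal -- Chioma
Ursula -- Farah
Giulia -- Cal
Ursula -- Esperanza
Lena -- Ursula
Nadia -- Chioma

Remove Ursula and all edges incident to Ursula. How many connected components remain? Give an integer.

Without Ursula, the remaining ties split the others into: {Lena}; {Cal, Chioma, Esperanza, Farah, Giulia, Goran, Nadia}.
That's 2 separate components.

2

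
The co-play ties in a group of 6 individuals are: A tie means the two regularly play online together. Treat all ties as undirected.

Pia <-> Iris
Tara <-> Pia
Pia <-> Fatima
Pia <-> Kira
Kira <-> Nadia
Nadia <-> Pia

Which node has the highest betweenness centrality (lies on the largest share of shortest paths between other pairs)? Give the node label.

Unnormalized betweenness of each node: Fatima:0, Iris:0, Kira:0, Nadia:0, Pia:9, Tara:0.
Pia has the largest value, 9, making it the main broker — the node through which the most shortest paths run.

Pia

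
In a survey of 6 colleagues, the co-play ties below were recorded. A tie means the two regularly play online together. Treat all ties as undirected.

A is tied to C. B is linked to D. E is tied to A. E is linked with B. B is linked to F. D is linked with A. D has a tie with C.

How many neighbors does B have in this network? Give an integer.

3

B is directly tied to D, E, and F. That is 3 neighbors, so the degree of B is 3.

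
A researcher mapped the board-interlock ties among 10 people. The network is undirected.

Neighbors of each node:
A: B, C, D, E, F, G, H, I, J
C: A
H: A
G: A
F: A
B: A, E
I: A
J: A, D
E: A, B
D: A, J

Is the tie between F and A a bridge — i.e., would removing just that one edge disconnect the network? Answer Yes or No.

Yes

Without the F–A edge there is no alternate route between F and A, so the network disconnects. It is a bridge.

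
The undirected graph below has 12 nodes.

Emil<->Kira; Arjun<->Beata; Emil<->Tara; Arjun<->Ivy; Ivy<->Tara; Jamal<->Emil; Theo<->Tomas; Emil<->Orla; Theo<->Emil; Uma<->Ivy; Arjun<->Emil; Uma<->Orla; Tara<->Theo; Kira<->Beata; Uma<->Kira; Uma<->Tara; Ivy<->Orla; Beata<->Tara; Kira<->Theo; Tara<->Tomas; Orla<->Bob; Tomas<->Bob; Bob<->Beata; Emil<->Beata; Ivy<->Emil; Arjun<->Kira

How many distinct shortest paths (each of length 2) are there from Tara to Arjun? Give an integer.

3

The shortest distance is 2. The length-2 paths are: Tara–Ivy–Arjun; Tara–Emil–Arjun; Tara–Beata–Arjun.
That gives 3 distinct shortest paths.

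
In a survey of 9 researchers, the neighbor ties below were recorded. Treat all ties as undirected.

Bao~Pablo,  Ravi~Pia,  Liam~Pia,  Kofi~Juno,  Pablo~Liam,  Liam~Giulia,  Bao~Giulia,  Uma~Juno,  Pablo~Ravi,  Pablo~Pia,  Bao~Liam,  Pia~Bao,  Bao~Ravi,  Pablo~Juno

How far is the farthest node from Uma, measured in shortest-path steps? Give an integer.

Distances from Uma: Bao:3, Giulia:4, Juno:1, Kofi:2, Liam:3, Pablo:2, Pia:3, Ravi:3.
The largest is 4 (to Giulia), so the eccentricity of Uma is 4.

4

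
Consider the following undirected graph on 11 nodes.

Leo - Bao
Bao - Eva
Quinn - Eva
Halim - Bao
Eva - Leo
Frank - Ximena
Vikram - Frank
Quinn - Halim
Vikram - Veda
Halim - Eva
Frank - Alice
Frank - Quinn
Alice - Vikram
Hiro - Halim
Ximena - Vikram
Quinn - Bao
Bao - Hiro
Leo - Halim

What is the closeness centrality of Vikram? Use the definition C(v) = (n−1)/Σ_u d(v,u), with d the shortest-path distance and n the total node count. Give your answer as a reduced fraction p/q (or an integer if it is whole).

Distances from Vikram: Alice:1, Bao:3, Eva:3, Frank:1, Halim:3, Hiro:4, Leo:4, Quinn:2, Veda:1, Ximena:1. Sum = 23.
n = 11, so closeness = 10/23.

10/23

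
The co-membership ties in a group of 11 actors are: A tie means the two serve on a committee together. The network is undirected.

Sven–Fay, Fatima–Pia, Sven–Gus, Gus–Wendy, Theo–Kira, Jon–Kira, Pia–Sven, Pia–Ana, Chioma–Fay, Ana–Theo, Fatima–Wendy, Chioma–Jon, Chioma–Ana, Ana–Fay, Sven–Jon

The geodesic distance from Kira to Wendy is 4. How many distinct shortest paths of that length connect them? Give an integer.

The shortest distance is 4, and the only length-4 path is Kira–Jon–Sven–Gus–Wendy. So there is exactly 1 shortest path.

1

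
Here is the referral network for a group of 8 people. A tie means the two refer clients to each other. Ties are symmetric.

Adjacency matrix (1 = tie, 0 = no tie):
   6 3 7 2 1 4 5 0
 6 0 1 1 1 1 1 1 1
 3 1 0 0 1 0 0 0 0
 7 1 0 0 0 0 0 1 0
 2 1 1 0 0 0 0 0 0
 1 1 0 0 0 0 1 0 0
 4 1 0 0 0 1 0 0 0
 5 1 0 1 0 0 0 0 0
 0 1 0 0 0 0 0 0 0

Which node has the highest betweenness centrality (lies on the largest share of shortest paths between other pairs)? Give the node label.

Unnormalized betweenness of each node: 0:0, 1:0, 2:0, 3:0, 4:0, 5:0, 6:18, 7:0.
6 has the largest value, 18, making it the main broker — the node through which the most shortest paths run.

6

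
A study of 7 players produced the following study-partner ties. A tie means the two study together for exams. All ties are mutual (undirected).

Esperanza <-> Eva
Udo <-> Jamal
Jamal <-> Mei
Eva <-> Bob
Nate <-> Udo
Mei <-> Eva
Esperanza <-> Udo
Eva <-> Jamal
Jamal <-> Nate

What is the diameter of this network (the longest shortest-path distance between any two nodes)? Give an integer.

3

Eccentricity of each node (its greatest distance to any other): Bob:3, Esperanza:2, Eva:2, Jamal:2, Mei:2, Nate:3, Udo:3.
The maximum eccentricity is 3, realized for instance by the pair Udo–Bob via Udo – Esperanza – Eva – Bob. So the diameter is 3.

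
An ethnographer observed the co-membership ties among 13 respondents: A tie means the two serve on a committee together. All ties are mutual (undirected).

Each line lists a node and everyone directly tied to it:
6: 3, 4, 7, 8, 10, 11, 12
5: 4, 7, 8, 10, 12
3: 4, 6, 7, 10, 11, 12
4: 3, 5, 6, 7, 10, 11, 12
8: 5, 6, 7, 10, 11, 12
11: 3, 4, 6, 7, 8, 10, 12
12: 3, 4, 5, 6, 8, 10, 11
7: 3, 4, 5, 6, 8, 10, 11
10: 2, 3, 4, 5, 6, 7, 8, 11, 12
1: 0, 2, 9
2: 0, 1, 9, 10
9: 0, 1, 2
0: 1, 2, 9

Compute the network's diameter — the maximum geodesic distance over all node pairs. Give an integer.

Eccentricity of each node (its greatest distance to any other): 0:3, 1:3, 2:2, 3:3, 4:3, 5:3, 6:3, 7:3, 8:3, 9:3, 10:2, 11:3, 12:3.
The maximum eccentricity is 3, realized for instance by the pair 6–1 via 6 – 10 – 2 – 1. So the diameter is 3.

3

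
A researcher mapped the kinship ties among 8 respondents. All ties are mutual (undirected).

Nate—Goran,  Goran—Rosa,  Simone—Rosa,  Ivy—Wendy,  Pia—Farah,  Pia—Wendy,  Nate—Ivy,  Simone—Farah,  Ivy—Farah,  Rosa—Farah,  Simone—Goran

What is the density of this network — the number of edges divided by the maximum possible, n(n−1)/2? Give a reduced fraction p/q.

11/28

There are 11 edges and 8 nodes, so the maximum possible is C(8,2) = 28.
Density = 11/28.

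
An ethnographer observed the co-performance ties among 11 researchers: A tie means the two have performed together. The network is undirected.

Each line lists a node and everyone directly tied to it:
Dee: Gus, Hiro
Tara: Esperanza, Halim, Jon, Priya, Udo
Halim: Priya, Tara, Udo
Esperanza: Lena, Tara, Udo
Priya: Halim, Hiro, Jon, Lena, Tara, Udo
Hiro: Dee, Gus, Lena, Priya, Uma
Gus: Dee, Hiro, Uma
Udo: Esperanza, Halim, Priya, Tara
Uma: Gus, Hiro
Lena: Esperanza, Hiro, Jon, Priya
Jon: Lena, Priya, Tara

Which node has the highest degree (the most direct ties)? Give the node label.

Degrees — Dee:2, Esperanza:3, Gus:3, Halim:3, Hiro:5, Jon:3, Lena:4, Priya:6, Tara:5, Udo:4, Uma:2.
The maximum is 6, attained only by Priya.

Priya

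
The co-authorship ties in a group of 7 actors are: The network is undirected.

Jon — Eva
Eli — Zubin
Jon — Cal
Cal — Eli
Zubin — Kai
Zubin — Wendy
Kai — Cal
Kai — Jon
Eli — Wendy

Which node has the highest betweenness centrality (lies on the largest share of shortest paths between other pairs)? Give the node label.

Unnormalized betweenness of each node: Cal:7/2, Eli:5/2, Eva:0, Jon:5, Kai:7/2, Wendy:0, Zubin:5/2.
Jon has the largest value, 5, making it the main broker — the node through which the most shortest paths run.

Jon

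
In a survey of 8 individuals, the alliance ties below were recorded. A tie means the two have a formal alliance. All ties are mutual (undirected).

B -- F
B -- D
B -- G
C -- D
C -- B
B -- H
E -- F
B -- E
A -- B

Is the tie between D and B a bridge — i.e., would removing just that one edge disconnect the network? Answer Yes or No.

Even without that edge, D still reaches B via D – C – B, so the network stays connected. Not a bridge.

No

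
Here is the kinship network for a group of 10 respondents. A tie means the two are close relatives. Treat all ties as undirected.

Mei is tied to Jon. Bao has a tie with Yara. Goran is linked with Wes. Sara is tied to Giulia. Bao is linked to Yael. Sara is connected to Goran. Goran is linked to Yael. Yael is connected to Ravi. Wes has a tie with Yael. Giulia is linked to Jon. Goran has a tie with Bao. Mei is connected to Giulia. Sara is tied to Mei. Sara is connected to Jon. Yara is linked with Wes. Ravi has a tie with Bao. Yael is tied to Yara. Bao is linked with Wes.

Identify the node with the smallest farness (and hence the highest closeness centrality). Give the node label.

Goran

Farness (sum of distances to all others) for each node — Bao:16, Giulia:22, Goran:14, Jon:22, Mei:22, Ravi:23, Sara:16, Wes:17, Yael:16, Yara:22.
The smallest farness is 14, for Goran, so Goran has the highest closeness.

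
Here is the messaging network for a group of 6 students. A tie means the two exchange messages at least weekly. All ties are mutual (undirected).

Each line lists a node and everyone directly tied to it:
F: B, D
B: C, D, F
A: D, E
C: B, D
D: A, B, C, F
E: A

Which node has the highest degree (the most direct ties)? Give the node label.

Degrees — A:2, B:3, C:2, D:4, E:1, F:2.
The maximum is 4, attained only by D.

D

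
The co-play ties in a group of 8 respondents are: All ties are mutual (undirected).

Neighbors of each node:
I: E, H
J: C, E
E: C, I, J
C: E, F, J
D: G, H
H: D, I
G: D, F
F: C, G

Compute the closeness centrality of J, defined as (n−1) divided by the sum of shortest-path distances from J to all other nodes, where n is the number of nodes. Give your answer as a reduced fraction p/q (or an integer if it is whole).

7/16

Distances from J: C:1, D:4, E:1, F:2, G:3, H:3, I:2. Sum = 16.
n = 8, so closeness = 7/16.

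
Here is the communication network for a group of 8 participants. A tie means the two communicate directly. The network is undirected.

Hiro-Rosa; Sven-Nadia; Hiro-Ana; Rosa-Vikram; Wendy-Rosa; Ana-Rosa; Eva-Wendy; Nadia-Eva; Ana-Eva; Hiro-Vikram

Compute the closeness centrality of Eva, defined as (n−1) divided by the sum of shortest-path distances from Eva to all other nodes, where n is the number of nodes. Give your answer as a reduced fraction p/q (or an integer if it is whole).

Distances from Eva: Ana:1, Hiro:2, Nadia:1, Rosa:2, Sven:2, Vikram:3, Wendy:1. Sum = 12.
n = 8, so closeness = 7/12.

7/12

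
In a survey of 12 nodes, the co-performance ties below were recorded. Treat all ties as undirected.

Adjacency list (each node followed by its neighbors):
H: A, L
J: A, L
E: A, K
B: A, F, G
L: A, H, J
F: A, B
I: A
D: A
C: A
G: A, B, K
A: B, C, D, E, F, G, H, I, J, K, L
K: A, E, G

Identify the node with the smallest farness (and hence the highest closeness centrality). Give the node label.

Farness (sum of distances to all others) for each node — A:11, B:19, C:21, D:21, E:20, F:20, G:19, H:20, I:21, J:20, K:19, L:19.
The smallest farness is 11, for A, so A has the highest closeness.

A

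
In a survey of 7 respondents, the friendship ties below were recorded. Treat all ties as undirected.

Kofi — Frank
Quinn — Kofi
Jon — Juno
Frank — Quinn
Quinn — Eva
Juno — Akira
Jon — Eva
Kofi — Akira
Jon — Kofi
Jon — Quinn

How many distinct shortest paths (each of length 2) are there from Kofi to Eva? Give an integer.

The shortest distance is 2. The length-2 paths are: Kofi–Jon–Eva; Kofi–Quinn–Eva.
That gives 2 distinct shortest paths.

2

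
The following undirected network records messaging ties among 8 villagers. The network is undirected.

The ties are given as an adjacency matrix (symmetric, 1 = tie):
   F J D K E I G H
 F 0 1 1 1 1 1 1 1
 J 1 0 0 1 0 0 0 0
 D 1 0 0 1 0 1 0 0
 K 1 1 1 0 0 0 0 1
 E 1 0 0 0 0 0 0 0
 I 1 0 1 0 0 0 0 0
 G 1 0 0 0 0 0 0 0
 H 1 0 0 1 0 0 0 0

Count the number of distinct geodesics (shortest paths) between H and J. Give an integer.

2

The shortest distance is 2. The length-2 paths are: H–F–J; H–K–J.
That gives 2 distinct shortest paths.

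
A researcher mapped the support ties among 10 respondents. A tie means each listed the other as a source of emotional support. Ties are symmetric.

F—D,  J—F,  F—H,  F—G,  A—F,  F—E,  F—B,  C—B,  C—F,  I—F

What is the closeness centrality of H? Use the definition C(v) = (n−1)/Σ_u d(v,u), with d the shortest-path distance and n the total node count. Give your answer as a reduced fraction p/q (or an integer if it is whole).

Distances from H: A:2, B:2, C:2, D:2, E:2, F:1, G:2, I:2, J:2. Sum = 17.
n = 10, so closeness = 9/17.

9/17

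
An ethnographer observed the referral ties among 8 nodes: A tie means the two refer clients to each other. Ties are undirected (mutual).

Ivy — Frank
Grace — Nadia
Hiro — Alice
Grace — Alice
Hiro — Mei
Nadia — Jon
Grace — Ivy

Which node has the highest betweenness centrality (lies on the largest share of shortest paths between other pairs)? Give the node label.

Grace

Unnormalized betweenness of each node: Alice:10, Frank:0, Grace:16, Hiro:6, Ivy:6, Jon:0, Mei:0, Nadia:6.
Grace has the largest value, 16, making it the main broker — the node through which the most shortest paths run.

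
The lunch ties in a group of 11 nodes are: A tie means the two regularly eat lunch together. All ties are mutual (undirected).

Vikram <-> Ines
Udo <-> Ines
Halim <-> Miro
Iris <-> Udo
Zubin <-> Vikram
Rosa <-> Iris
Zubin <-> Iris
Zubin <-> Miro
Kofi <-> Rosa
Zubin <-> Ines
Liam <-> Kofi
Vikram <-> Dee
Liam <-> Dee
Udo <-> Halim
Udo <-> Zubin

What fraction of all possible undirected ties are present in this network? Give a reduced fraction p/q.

There are 15 edges and 11 nodes, so the maximum possible is C(11,2) = 55.
Density = 15/55 = 3/11.

3/11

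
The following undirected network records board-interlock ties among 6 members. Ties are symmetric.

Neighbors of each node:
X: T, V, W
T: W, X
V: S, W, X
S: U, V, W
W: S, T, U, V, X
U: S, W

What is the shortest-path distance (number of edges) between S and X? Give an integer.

One shortest route is S – V – X, which uses 2 edges, and S and X are not directly tied, so nothing shorter exists. So d(S,X) = 2.

2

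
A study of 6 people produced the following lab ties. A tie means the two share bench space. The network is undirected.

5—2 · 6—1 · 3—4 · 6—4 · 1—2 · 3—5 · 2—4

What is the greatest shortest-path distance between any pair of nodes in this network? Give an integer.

Eccentricity of each node (its greatest distance to any other): 1:3, 2:2, 3:3, 4:2, 5:3, 6:3.
The maximum eccentricity is 3, realized for instance by the pair 6–5 via 6 – 1 – 2 – 5. So the diameter is 3.

3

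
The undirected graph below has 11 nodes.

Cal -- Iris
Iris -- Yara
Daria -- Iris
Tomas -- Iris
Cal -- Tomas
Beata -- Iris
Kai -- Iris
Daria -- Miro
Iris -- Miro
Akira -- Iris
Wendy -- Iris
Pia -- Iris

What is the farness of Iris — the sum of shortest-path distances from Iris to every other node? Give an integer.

Distances from Iris: Akira:1, Beata:1, Cal:1, Daria:1, Kai:1, Miro:1, Pia:1, Tomas:1, Wendy:1, Yara:1.
Sum = 1 + 1 + 1 + 1 + 1 + 1 + 1 + 1 + 1 + 1 = 10.

10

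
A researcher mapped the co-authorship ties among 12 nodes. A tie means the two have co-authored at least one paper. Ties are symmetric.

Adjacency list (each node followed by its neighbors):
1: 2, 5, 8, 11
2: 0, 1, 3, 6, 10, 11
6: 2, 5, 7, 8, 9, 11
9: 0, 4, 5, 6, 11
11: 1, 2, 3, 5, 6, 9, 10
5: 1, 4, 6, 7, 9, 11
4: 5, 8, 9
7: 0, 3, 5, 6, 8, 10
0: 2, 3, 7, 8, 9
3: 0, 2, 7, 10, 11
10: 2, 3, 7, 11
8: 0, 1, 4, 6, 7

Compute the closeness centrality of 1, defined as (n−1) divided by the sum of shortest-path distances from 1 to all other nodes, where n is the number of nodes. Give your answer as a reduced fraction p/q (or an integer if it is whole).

11/18

Distances from 1: 0:2, 2:1, 3:2, 4:2, 5:1, 6:2, 7:2, 8:1, 9:2, 10:2, 11:1. Sum = 18.
n = 12, so closeness = 11/18.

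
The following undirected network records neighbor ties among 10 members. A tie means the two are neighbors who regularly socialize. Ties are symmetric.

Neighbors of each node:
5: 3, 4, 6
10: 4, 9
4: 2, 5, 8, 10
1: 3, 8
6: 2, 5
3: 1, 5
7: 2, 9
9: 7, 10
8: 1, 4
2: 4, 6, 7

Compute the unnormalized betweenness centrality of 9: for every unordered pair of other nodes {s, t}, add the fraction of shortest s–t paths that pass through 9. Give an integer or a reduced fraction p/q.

Pairs whose geodesics pass through 9 — 7–10: 1.
All other pairs contribute 0.
Summing the contributions gives betweenness(9) = 1.

1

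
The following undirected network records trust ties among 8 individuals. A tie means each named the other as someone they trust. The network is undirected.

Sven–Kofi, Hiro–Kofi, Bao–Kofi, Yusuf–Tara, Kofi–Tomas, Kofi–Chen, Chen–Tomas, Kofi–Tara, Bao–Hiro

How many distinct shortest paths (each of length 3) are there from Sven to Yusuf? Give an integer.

The shortest distance is 3, and the only length-3 path is Sven–Kofi–Tara–Yusuf. So there is exactly 1 shortest path.

1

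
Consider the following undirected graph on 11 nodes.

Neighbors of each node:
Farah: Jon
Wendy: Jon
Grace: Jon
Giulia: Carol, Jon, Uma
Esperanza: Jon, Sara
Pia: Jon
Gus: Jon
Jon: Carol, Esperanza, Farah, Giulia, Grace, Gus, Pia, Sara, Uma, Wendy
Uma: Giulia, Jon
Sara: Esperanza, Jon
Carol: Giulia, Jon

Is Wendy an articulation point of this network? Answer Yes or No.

No

Even without Wendy, every remaining node can still reach every other (the residual graph is connected), so Wendy is not a cut vertex.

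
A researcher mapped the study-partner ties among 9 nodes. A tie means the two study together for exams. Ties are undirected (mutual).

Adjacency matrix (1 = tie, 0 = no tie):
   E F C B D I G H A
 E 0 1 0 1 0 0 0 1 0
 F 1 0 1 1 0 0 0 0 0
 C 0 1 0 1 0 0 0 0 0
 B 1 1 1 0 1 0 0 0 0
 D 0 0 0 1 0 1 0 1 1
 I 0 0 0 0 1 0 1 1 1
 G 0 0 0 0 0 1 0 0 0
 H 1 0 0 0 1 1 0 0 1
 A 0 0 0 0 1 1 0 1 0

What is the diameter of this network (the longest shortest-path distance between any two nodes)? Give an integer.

4

Eccentricity of each node (its greatest distance to any other): A:3, B:3, C:4, D:2, E:3, F:4, G:4, H:3, I:3.
The maximum eccentricity is 4, realized for instance by the pair F–G via F – B – D – I – G. So the diameter is 4.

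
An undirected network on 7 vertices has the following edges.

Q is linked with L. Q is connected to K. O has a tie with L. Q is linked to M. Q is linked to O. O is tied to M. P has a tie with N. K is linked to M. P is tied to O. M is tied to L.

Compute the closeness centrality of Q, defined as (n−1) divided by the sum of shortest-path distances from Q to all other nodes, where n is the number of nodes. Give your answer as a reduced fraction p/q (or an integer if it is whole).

Distances from Q: K:1, L:1, M:1, N:3, O:1, P:2. Sum = 9.
n = 7, so closeness = 6/9 = 2/3.

2/3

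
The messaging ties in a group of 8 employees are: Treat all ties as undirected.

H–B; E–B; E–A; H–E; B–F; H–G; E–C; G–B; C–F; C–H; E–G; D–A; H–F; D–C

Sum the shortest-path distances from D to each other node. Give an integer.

14

Distances from D: A:1, B:3, C:1, E:2, F:2, G:3, H:2.
Sum = 1 + 3 + 1 + 2 + 2 + 3 + 2 = 14.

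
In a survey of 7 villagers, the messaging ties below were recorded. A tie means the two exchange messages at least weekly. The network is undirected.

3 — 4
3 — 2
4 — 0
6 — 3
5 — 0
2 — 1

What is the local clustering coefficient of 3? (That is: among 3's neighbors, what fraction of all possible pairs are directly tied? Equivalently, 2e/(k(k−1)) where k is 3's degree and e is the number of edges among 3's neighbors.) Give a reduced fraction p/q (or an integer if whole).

0

3's neighbors: 2, 4, and 6 (k = 3).
Possible neighbor pairs: C(3,2) = 3. Edges among them: none → e = 0.
Clustering(3) = 0/3 = 0.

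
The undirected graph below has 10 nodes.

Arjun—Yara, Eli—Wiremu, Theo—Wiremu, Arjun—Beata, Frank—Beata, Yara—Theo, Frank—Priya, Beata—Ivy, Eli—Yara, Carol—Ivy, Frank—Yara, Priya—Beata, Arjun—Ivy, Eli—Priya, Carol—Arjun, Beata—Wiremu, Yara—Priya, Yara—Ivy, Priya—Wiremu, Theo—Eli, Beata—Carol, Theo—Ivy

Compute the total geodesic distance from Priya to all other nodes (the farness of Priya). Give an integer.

Distances from Priya: Arjun:2, Beata:1, Carol:2, Eli:1, Frank:1, Ivy:2, Theo:2, Wiremu:1, Yara:1.
Sum = 2 + 1 + 2 + 1 + 1 + 2 + 2 + 1 + 1 = 13.

13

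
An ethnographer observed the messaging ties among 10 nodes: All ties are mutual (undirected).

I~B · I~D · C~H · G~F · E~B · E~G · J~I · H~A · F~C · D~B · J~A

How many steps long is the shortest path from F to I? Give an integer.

One shortest route is F – G – E – B – I, which uses 4 edges, and at distance 3 from F we only reach {A, B}, which does not include I. So d(F,I) = 4.

4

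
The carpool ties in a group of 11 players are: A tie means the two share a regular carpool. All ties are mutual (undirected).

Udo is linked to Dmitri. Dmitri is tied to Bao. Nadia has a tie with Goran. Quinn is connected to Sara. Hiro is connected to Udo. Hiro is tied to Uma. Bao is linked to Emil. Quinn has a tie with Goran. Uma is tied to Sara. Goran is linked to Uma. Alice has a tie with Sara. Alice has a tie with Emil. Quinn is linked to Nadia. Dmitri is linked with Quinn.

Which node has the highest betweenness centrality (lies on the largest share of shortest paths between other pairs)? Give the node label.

Unnormalized betweenness of each node: Alice:59/12, Bao:14/3, Dmitri:157/12, Emil:31/12, Goran:41/12, Hiro:35/12, Nadia:0, Quinn:85/6, Sara:11, Udo:41/12, Uma:47/6.
Quinn has the largest value, 85/6, making it the main broker — the node through which the most shortest paths run.

Quinn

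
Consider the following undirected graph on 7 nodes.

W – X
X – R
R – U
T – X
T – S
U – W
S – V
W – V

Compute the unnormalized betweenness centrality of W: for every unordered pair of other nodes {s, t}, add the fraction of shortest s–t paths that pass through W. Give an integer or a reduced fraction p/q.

Pairs whose geodesics pass through W — V–X: 1; V–R: 2/2; V–U: 1; S–U: 1; T–U: 1/2; X–U: 1/2.
All other pairs contribute 0.
Summing the contributions gives betweenness(W) = 5.

5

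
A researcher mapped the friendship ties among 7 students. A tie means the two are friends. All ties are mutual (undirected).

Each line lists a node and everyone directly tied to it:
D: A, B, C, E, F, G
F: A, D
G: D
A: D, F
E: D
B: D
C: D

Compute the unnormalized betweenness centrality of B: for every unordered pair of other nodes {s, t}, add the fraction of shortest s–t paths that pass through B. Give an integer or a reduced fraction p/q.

0

No shortest path between any pair of other nodes passes through B.
Summing the contributions gives betweenness(B) = 0.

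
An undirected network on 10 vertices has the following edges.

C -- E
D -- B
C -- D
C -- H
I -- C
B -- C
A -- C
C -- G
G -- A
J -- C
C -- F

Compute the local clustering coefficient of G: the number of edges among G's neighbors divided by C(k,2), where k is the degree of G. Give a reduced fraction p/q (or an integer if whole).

1

G's neighbors: A and C (k = 2).
Possible neighbor pairs: C(2,2) = 1. Edges among them: A–C → e = 1.
Clustering(G) = 1/1.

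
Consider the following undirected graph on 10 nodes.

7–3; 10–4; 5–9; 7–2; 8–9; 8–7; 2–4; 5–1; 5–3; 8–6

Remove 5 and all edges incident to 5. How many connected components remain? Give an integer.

Without 5, the remaining ties split the others into: {2, 3, 4, 6, 7, 8, 9, 10}; {1}.
That's 2 separate components.

2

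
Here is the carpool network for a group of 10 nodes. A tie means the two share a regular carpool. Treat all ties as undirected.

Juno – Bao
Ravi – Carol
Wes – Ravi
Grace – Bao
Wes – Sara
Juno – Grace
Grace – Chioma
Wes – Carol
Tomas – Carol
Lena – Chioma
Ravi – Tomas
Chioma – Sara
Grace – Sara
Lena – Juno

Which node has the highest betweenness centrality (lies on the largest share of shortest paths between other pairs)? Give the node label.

Unnormalized betweenness of each node: Bao:0, Carol:7/2, Chioma:11/2, Grace:23/2, Juno:3/2, Lena:1/2, Ravi:7/2, Sara:20, Tomas:0, Wes:18.
Sara has the largest value, 20, making it the main broker — the node through which the most shortest paths run.

Sara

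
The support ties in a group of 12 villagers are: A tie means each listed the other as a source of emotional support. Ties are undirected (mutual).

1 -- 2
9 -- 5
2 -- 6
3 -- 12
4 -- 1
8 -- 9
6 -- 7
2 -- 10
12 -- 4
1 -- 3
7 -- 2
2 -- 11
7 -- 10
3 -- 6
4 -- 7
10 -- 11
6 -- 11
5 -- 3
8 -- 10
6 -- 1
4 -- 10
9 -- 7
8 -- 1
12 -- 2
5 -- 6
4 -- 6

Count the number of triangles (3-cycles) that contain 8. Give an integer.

8's neighbors are 1, 9, and 10, but none of them are tied to each other, so no triangle contains 8.

0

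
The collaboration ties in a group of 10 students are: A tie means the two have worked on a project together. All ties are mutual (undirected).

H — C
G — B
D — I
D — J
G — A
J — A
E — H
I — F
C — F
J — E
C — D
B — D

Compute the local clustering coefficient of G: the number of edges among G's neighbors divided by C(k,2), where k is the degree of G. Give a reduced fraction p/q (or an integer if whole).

G's neighbors: A and B (k = 2).
Possible neighbor pairs: C(2,2) = 1. Edges among them: none → e = 0.
Clustering(G) = 0/1.

0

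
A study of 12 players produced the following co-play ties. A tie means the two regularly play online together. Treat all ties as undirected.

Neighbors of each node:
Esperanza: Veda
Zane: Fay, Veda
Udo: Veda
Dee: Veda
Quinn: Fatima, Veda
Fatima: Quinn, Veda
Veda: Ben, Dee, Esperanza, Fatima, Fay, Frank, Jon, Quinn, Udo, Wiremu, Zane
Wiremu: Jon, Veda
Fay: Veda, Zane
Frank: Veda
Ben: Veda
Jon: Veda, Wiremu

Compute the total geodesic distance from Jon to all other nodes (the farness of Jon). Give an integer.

20

Distances from Jon: Ben:2, Dee:2, Esperanza:2, Fatima:2, Fay:2, Frank:2, Quinn:2, Udo:2, Veda:1, Wiremu:1, Zane:2.
Sum = 2 + 2 + 2 + 2 + 2 + 2 + 2 + 2 + 1 + 1 + 2 = 20.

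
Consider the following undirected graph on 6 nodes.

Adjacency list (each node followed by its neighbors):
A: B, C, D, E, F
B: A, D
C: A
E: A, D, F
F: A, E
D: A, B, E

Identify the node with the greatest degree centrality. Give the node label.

Degrees — A:5, B:2, C:1, D:3, E:3, F:2.
The maximum is 5, attained only by A.

A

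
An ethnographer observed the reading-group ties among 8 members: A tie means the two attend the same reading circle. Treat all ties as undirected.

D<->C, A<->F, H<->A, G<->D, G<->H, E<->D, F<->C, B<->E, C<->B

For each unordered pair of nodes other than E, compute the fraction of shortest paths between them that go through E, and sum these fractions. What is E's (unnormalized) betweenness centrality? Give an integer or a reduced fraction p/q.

Pairs whose geodesics pass through E — D–B: 1/2; G–B: 1/2; H–B: 1/3.
All other pairs contribute 0.
Summing the contributions gives betweenness(E) = 4/3.

4/3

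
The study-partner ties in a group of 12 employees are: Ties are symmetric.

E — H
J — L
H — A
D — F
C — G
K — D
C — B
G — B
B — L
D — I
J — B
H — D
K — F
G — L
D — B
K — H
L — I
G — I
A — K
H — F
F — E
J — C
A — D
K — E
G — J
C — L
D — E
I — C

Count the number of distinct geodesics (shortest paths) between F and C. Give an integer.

The shortest distance is 3. The length-3 paths are: F–D–I–C; F–D–B–C.
That gives 2 distinct shortest paths.

2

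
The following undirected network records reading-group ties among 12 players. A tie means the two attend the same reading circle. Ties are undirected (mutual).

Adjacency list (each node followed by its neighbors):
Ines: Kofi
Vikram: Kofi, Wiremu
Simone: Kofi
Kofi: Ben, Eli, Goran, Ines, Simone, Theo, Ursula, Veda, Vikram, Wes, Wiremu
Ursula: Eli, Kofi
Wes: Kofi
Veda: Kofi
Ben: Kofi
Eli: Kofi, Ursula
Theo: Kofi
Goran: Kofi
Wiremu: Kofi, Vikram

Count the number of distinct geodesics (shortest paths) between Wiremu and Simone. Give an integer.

1

The shortest distance is 2, and the only length-2 path is Wiremu–Kofi–Simone. So there is exactly 1 shortest path.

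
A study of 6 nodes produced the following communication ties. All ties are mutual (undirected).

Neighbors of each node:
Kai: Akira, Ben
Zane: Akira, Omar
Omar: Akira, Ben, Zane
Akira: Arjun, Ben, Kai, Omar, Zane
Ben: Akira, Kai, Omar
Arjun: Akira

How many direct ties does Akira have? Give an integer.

Akira is directly tied to Arjun, Ben, Kai, Omar, and Zane. That is 5 neighbors, so the degree of Akira is 5.

5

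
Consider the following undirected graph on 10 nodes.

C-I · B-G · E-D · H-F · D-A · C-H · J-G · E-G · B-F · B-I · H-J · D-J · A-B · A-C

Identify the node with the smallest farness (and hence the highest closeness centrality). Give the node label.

B

Farness (sum of distances to all others) for each node — A:15, B:14, C:17, D:17, E:20, F:18, G:16, H:16, I:19, J:16.
The smallest farness is 14, for B, so B has the highest closeness.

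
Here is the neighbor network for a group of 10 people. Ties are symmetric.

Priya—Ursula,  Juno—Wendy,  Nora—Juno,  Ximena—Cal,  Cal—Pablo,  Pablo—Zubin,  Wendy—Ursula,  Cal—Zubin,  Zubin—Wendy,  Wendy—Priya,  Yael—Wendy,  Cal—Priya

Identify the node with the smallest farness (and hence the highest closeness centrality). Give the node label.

Wendy

Farness (sum of distances to all others) for each node — Cal:18, Juno:20, Nora:28, Pablo:21, Priya:16, Ursula:19, Wendy:14, Ximena:26, Yael:22, Zubin:16.
The smallest farness is 14, for Wendy, so Wendy has the highest closeness.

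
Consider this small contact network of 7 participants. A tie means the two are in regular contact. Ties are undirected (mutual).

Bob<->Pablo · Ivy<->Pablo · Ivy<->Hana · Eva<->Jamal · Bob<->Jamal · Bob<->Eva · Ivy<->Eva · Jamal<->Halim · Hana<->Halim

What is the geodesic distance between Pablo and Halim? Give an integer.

3

One shortest route is Pablo – Ivy – Hana – Halim, which uses 3 edges, and at distance 2 from Pablo we only reach {Eva, Hana, Jamal}, which does not include Halim. So d(Pablo,Halim) = 3.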